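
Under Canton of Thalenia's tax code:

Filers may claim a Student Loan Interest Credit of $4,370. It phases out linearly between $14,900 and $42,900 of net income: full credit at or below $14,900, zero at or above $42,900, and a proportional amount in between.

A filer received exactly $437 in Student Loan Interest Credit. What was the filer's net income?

$40,100

$437 is 437/4,370 of the full $4,370, so 3,933/4,370 of the $28,000 range has been used: income = $14,900 + $28,000 × 3,933/4,370 = $40,100.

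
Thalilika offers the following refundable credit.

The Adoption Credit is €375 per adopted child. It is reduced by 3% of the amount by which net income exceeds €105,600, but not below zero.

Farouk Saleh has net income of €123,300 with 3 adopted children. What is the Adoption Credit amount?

€594

Adoption Credit: base = 3 × €375 = €1,125. 3% of the €17,700 excess over €105,600 is €531; credit = €1,125 − €531 = €594.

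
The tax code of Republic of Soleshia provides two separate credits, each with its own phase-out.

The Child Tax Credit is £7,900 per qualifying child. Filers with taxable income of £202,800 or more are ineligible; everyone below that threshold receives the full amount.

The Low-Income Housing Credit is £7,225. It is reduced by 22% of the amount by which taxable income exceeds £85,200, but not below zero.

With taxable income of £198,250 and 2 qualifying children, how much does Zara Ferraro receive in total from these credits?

Child Tax Credit: base = 2 × £7,900 = £15,800. £198,250 is below the £202,800 cutoff, so the full £15,800 applies.
Low-Income Housing Credit: 22% of the £113,050 excess over £85,200 is £24,871 ≥ base, so the credit is £0.
Total: £15,800 + £0 = £15,800.

£15,800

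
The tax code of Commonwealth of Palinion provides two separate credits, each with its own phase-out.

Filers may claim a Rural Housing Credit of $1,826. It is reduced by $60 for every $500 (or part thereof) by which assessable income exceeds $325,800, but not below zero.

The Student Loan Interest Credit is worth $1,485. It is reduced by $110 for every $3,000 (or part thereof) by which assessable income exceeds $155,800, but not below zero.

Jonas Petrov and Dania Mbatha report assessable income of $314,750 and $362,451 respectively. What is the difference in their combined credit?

$1,826

Jonas ($314,750): Rural Housing Credit: $314,750 is at or below the $325,800 threshold, so the full $1,826 applies. Student Loan Interest Credit: income exceeds $155,800 by $158,950 → 53 increments × $110 = $5,830 ≥ base, so the credit is $0. total $1,826 + $0 = $1,826
Dania ($362,451): Rural Housing Credit: income exceeds $325,800 by $36,651 → 74 increments × $60 = $4,440 ≥ base, so the credit is $0. Student Loan Interest Credit: income exceeds $155,800 by $206,651 → 69 increments × $110 = $7,590 ≥ base, so the credit is $0. total $0 + $0 = $0
Difference: |$1,826 − $0| = $1,826.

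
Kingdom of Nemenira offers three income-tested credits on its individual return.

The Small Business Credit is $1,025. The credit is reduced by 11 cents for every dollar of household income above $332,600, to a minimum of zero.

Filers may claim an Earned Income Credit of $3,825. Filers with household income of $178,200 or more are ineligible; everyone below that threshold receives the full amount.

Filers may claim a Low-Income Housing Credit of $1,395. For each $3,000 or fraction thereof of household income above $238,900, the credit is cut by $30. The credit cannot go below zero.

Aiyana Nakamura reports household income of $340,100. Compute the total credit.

$575

Small Business Credit: 11% of the $7,500 excess over $332,600 is $825; credit = $1,025 − $825 = $200.
Earned Income Credit: $340,100 meets or exceeds the $178,200 cutoff, so the credit is $0.
Low-Income Housing Credit: income exceeds $238,900 by $101,200, which is 34 full-or-partial $3,000 increments; reduction = 34 × $30 = $1,020, leaving $375.
Total: $200 + $0 + $375 = $575.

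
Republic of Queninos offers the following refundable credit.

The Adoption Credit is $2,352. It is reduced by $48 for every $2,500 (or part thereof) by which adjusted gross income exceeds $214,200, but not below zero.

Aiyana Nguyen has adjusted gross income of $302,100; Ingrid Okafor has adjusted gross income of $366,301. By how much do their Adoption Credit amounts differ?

Aiyana ($302,100): Adoption Credit: income exceeds $214,200 by $87,900, which is 36 full-or-partial $2,500 increments; reduction = 36 × $48 = $1,728, leaving $624.
Ingrid ($366,301): Adoption Credit: income exceeds $214,200 by $152,101 → 61 increments × $48 = $2,928 ≥ base, so the credit is $0.
Difference: |$624 − $0| = $624.

$624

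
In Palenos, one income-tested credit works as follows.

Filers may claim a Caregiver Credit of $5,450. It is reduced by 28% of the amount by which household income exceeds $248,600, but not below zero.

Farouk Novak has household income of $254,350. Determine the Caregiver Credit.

Caregiver Credit: 28% of the $5,750 excess over $248,600 is $1,610; credit = $5,450 − $1,610 = $3,840.

$3,840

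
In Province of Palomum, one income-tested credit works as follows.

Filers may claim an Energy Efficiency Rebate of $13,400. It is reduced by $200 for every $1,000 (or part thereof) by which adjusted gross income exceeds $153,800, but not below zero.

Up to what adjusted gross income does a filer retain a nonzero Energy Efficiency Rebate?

After 66 increments the reduction is 66 × $200 = $13,200, leaving $200; one more increment wipes it out. Increment 66 ends at excess 66 × $1,000 = $66,000, so the highest qualifying income is $153,800 + $66,000 = $219,800.

$219,800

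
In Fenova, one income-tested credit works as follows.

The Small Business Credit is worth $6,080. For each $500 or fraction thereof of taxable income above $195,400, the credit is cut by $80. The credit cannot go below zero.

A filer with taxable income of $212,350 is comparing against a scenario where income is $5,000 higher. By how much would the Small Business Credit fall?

$800

At $212,350 — income exceeds $195,400 by $16,950, which is 34 full-or-partial $500 increments; reduction = 34 × $80 = $2,720, leaving $3,360.
At $217,350 — income exceeds $195,400 by $21,950, which is 44 full-or-partial $500 increments; reduction = 44 × $80 = $3,520, leaving $2,560.
Lost: $3,360 − $2,560 = $800.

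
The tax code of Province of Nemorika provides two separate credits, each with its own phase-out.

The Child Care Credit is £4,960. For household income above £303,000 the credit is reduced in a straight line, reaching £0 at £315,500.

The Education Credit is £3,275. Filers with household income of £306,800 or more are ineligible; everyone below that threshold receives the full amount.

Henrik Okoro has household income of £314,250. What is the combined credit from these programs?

Child Care Credit: £314,250 is £11,250 into a £12,500 phase-out range, leaving 1,250/12,500 of the credit: £4,960 × 1,250/12,500 = £496.
Education Credit: £314,250 meets or exceeds the £306,800 cutoff, so the credit is £0.
Total: £496 + £0 = £496.

£496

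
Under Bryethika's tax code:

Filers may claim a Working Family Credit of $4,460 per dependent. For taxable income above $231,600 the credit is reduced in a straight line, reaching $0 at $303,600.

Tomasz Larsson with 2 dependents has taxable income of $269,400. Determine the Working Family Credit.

Working Family Credit: base = 2 × $4,460 = $8,920. $269,400 is $37,800 into a $72,000 phase-out range, leaving 34,200/72,000 of the credit: $8,920 × 34,200/72,000 = $4,237.

$4,237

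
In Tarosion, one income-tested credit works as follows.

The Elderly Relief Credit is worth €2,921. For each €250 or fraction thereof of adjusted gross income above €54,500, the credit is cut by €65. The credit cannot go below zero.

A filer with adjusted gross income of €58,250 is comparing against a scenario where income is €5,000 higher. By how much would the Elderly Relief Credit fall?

€1,300

At €58,250 — income exceeds €54,500 by €3,750, which is 15 full-or-partial €250 increments; reduction = 15 × €65 = €975, leaving €1,946.
At €63,250 — income exceeds €54,500 by €8,750, which is 35 full-or-partial €250 increments; reduction = 35 × €65 = €2,275, leaving €646.
Lost: €1,946 − €646 = €1,300.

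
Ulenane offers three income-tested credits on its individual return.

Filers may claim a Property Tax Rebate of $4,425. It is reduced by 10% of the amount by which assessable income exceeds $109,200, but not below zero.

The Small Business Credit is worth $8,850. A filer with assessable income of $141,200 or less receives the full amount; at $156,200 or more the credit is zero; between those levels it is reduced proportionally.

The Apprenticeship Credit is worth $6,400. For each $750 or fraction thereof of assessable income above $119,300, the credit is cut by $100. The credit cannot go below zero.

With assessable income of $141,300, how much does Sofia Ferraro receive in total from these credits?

Property Tax Rebate: 10% of the $32,100 excess over $109,200 is $3,210; credit = $4,425 − $3,210 = $1,215.
Small Business Credit: $141,300 is $100 into a $15,000 phase-out range, leaving 14,900/15,000 of the credit: $8,850 × 14,900/15,000 = $8,791.
Apprenticeship Credit: income exceeds $119,300 by $22,000, which is 30 full-or-partial $750 increments; reduction = 30 × $100 = $3,000, leaving $3,400.
Total: $1,215 + $8,791 + $3,400 = $13,406.

$13,406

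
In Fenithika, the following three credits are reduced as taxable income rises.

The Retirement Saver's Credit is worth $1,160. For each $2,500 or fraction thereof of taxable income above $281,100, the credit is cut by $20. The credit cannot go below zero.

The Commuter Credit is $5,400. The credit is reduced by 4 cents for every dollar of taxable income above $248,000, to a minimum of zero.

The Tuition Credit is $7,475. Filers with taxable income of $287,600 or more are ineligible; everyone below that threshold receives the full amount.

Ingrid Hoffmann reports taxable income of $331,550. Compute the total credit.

$2,798

Retirement Saver's Credit: income exceeds $281,100 by $50,450, which is 21 full-or-partial $2,500 increments; reduction = 21 × $20 = $420, leaving $740.
Commuter Credit: 4% of the $83,550 excess over $248,000 is $3,342; credit = $5,400 − $3,342 = $2,058.
Tuition Credit: $331,550 meets or exceeds the $287,600 cutoff, so the credit is $0.
Total: $740 + $2,058 + $0 = $2,798.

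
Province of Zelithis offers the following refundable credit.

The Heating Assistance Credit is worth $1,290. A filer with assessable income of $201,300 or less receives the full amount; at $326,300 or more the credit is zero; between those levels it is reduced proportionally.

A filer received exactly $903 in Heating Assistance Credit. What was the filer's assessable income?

$903 is 903/1,290 of the full $1,290, so 387/1,290 of the $125,000 range has been used: income = $201,300 + $125,000 × 387/1,290 = $238,800.

$238,800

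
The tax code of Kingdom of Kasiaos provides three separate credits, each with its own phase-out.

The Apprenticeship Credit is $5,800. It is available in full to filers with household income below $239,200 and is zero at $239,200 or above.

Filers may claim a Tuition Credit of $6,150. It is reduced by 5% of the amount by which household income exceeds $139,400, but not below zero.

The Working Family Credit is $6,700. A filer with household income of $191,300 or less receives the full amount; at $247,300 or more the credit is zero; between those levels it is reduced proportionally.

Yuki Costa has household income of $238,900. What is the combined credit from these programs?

Apprenticeship Credit: $238,900 is below the $239,200 cutoff, so the full $5,800 applies.
Tuition Credit: 5% of the $99,500 excess over $139,400 is $4,975; credit = $6,150 − $4,975 = $1,175.
Working Family Credit: $238,900 is $47,600 into a $56,000 phase-out range, leaving 8,400/56,000 of the credit: $6,700 × 8,400/56,000 = $1,005.
Total: $5,800 + $1,175 + $1,005 = $7,980.

$7,980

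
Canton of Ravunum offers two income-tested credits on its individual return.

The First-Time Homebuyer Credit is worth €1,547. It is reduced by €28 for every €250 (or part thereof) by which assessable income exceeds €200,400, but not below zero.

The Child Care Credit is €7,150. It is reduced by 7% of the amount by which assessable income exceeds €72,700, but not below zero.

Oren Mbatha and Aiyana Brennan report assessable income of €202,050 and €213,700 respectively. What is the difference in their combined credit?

Oren (€202,050): First-Time Homebuyer Credit: income exceeds €200,400 by €1,650, which is 7 full-or-partial €250 increments; reduction = 7 × €28 = €196, leaving €1,351. Child Care Credit: 7% of the €129,350 excess over €72,700 is €9,054.50 ≥ base, so the credit is €0. total €1,351 + €0 = €1,351
Aiyana (€213,700): First-Time Homebuyer Credit: income exceeds €200,400 by €13,300, which is 54 full-or-partial €250 increments; reduction = 54 × €28 = €1,512, leaving €35. Child Care Credit: 7% of the €141,000 excess over €72,700 is €9,870 ≥ base, so the credit is €0. total €35 + €0 = €35
Difference: |€1,351 − €35| = €1,316.

€1,316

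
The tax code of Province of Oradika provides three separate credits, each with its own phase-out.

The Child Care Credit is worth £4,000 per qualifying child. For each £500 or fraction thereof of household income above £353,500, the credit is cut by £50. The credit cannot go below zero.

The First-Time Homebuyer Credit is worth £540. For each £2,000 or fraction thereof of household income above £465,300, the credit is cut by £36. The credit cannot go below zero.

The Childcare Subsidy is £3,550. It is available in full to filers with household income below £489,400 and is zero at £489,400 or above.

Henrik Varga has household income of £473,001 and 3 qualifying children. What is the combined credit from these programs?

£3,946

Child Care Credit: base = 3 × £4,000 = £12,000. income exceeds £353,500 by £119,501 → 240 increments × £50 = £12,000 ≥ base, so the credit is £0.
First-Time Homebuyer Credit: income exceeds £465,300 by £7,701, which is 4 full-or-partial £2,000 increments; reduction = 4 × £36 = £144, leaving £396.
Childcare Subsidy: £473,001 is below the £489,400 cutoff, so the full £3,550 applies.
Total: £0 + £396 + £3,550 = £3,946.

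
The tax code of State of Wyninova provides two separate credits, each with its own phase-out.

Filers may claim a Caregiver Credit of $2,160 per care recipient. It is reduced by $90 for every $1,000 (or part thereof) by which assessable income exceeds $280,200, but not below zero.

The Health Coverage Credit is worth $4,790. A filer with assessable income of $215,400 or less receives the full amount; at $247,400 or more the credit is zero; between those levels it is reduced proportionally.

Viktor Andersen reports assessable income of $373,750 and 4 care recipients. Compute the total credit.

$180

Caregiver Credit: base = 4 × $2,160 = $8,640. income exceeds $280,200 by $93,550, which is 94 full-or-partial $1,000 increments; reduction = 94 × $90 = $8,460, leaving $180.
Health Coverage Credit: $373,750 is at or above $247,400, so the credit is $0.
Total: $180 + $0 = $180.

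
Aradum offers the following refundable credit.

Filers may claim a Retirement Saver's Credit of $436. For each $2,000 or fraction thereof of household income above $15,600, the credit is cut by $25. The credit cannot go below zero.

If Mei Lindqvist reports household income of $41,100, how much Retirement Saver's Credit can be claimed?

Retirement Saver's Credit: income exceeds $15,600 by $25,500, which is 13 full-or-partial $2,000 increments; reduction = 13 × $25 = $325, leaving $111.

$111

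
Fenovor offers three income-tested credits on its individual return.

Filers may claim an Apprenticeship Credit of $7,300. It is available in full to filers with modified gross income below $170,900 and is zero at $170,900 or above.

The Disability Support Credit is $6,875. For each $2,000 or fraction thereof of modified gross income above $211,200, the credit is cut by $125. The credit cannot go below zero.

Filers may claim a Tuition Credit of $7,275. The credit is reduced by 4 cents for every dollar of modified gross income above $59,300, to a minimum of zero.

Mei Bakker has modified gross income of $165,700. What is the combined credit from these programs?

$17,194

Apprenticeship Credit: $165,700 is below the $170,900 cutoff, so the full $7,300 applies.
Disability Support Credit: $165,700 is at or below the $211,200 threshold, so the full $6,875 applies.
Tuition Credit: 4% of the $106,400 excess over $59,300 is $4,256; credit = $7,275 − $4,256 = $3,019.
Total: $7,300 + $6,875 + $3,019 = $17,194.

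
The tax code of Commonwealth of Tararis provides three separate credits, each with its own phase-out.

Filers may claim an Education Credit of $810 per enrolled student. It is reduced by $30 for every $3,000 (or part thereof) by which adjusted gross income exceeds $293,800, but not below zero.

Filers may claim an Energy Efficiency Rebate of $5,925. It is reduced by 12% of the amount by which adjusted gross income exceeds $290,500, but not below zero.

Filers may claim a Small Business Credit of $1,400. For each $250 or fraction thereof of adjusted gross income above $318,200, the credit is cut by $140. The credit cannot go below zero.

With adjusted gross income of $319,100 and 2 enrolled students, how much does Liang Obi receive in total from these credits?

$4,683

Education Credit: base = 2 × $810 = $1,620. income exceeds $293,800 by $25,300, which is 9 full-or-partial $3,000 increments; reduction = 9 × $30 = $270, leaving $1,350.
Energy Efficiency Rebate: 12% of the $28,600 excess over $290,500 is $3,432; credit = $5,925 − $3,432 = $2,493.
Small Business Credit: income exceeds $318,200 by $900, which is 4 full-or-partial $250 increments; reduction = 4 × $140 = $560, leaving $840.
Total: $1,350 + $2,493 + $840 = $4,683.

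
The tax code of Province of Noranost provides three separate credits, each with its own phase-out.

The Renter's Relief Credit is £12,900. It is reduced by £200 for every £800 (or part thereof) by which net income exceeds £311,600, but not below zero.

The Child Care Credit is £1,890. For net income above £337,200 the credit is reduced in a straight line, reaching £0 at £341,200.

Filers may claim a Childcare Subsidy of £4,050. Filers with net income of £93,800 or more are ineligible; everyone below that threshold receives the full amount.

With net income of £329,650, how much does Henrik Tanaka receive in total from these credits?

£10,190

Renter's Relief Credit: income exceeds £311,600 by £18,050, which is 23 full-or-partial £800 increments; reduction = 23 × £200 = £4,600, leaving £8,300.
Child Care Credit: £329,650 is at or below the £337,200 threshold, so the full £1,890 applies.
Childcare Subsidy: £329,650 meets or exceeds the £93,800 cutoff, so the credit is £0.
Total: £8,300 + £1,890 + £0 = £10,190.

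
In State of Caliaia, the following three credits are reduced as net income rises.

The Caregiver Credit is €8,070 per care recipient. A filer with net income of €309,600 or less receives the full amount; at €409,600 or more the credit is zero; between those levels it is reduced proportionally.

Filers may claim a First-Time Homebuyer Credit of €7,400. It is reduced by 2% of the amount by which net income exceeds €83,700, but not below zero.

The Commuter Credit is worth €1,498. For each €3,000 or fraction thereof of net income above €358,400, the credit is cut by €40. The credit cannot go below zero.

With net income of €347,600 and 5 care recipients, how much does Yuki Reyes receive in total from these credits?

Caregiver Credit: base = 5 × €8,070 = €40,350. €347,600 is €38,000 into a €100,000 phase-out range, leaving 62,000/100,000 of the credit: €40,350 × 62,000/100,000 = €25,017.
First-Time Homebuyer Credit: 2% of the €263,900 excess over €83,700 is €5,278; credit = €7,400 − €5,278 = €2,122.
Commuter Credit: €347,600 is at or below the €358,400 threshold, so the full €1,498 applies.
Total: €25,017 + €2,122 + €1,498 = €28,637.

€28,637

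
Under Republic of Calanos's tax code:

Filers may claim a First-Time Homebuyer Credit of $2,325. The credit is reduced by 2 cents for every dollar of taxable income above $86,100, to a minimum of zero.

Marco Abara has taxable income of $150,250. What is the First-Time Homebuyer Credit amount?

$1,042

First-Time Homebuyer Credit: 2% of the $64,150 excess over $86,100 is $1,283; credit = $2,325 − $1,283 = $1,042.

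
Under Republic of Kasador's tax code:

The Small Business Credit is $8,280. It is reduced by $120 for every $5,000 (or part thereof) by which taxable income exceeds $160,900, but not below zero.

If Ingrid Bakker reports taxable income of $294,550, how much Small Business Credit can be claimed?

$5,040

Small Business Credit: income exceeds $160,900 by $133,650, which is 27 full-or-partial $5,000 increments; reduction = 27 × $120 = $3,240, leaving $5,040.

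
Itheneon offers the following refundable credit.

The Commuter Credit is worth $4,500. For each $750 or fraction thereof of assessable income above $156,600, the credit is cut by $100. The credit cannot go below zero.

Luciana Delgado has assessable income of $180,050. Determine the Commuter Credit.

$1,300

Commuter Credit: income exceeds $156,600 by $23,450, which is 32 full-or-partial $750 increments; reduction = 32 × $100 = $3,200, leaving $1,300.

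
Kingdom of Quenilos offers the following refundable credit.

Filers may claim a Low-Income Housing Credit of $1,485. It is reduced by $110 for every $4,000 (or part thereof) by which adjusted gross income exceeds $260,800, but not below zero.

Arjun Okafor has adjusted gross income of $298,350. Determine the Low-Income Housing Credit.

$385

Low-Income Housing Credit: income exceeds $260,800 by $37,550, which is 10 full-or-partial $4,000 increments; reduction = 10 × $110 = $1,100, leaving $385.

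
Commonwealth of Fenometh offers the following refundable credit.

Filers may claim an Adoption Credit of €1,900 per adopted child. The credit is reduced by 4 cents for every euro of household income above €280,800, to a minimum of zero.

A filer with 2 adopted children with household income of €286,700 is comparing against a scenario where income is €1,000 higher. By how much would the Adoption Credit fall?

€40

At €286,700 — base = 2 × €1,900 = €3,800. 4% of the €5,900 excess over €280,800 is €236; credit = €3,800 − €236 = €3,564.
At €287,700 — base = 2 × €1,900 = €3,800. 4% of the €6,900 excess over €280,800 is €276; credit = €3,800 − €276 = €3,524.
Lost: €3,564 − €3,524 = €40.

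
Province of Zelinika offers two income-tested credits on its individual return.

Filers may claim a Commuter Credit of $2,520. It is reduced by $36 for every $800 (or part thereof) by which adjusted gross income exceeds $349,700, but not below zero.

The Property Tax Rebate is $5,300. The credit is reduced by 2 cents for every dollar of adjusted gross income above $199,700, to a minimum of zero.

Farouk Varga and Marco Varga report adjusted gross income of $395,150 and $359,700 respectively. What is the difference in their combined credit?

$2,293

Farouk ($395,150): Commuter Credit: income exceeds $349,700 by $45,450, which is 57 full-or-partial $800 increments; reduction = 57 × $36 = $2,052, leaving $468. Property Tax Rebate: 2% of the $195,450 excess over $199,700 is $3,909; credit = $5,300 − $3,909 = $1,391. total $468 + $1,391 = $1,859
Marco ($359,700): Commuter Credit: income exceeds $349,700 by $10,000, which is 13 full-or-partial $800 increments; reduction = 13 × $36 = $468, leaving $2,052. Property Tax Rebate: 2% of the $160,000 excess over $199,700 is $3,200; credit = $5,300 − $3,200 = $2,100. total $2,052 + $2,100 = $4,152
Difference: |$1,859 − $4,152| = $2,293.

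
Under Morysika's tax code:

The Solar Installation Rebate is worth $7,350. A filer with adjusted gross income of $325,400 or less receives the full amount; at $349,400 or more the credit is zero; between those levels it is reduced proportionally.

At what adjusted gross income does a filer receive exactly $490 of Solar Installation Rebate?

$490 is 490/7,350 of the full $7,350, so 6,860/7,350 of the $24,000 range has been used: income = $325,400 + $24,000 × 6,860/7,350 = $347,800.

$347,800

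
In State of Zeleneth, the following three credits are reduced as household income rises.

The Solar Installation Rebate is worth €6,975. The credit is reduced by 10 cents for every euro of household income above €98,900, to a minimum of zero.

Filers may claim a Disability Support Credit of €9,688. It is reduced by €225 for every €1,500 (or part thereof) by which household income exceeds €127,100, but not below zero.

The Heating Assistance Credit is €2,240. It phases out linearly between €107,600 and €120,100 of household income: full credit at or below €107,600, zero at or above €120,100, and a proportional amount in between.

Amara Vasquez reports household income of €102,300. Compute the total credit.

€18,563

Solar Installation Rebate: 10% of the €3,400 excess over €98,900 is €340; credit = €6,975 − €340 = €6,635.
Disability Support Credit: €102,300 is at or below the €127,100 threshold, so the full €9,688 applies.
Heating Assistance Credit: €102,300 is at or below the €107,600 threshold, so the full €2,240 applies.
Total: €6,635 + €9,688 + €2,240 = €18,563.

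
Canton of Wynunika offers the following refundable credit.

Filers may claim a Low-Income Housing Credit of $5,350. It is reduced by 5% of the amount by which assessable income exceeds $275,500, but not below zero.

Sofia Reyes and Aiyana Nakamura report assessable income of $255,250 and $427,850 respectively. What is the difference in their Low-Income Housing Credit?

$5,350

Sofia ($255,250): Low-Income Housing Credit: $255,250 is at or below the $275,500 threshold, so the full $5,350 applies.
Aiyana ($427,850): Low-Income Housing Credit: 5% of the $152,350 excess over $275,500 is $7,617.50 ≥ base, so the credit is $0.
Difference: |$5,350 − $0| = $5,350.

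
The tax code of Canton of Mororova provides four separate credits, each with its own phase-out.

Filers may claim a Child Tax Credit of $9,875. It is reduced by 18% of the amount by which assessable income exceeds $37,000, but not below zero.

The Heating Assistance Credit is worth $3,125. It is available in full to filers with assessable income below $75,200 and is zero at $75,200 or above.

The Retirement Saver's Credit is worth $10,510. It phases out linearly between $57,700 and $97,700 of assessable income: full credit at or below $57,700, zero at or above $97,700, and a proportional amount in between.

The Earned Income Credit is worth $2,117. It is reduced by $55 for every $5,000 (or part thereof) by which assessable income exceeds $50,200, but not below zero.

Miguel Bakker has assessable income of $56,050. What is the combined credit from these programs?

$22,088

Child Tax Credit: 18% of the $19,050 excess over $37,000 is $3,429; credit = $9,875 − $3,429 = $6,446.
Heating Assistance Credit: $56,050 is below the $75,200 cutoff, so the full $3,125 applies.
Retirement Saver's Credit: $56,050 is at or below the $57,700 threshold, so the full $10,510 applies.
Earned Income Credit: income exceeds $50,200 by $5,850, which is 2 full-or-partial $5,000 increments; reduction = 2 × $55 = $110, leaving $2,007.
Total: $6,446 + $3,125 + $10,510 + $2,007 = $22,088.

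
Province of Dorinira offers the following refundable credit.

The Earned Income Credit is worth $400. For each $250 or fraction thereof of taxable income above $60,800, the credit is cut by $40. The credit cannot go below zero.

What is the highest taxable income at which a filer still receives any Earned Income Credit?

$63,050

After 9 increments the reduction is 9 × $40 = $360, leaving $40; one more increment wipes it out. Increment 9 ends at excess 9 × $250 = $2,250, so the highest qualifying income is $60,800 + $2,250 = $63,050.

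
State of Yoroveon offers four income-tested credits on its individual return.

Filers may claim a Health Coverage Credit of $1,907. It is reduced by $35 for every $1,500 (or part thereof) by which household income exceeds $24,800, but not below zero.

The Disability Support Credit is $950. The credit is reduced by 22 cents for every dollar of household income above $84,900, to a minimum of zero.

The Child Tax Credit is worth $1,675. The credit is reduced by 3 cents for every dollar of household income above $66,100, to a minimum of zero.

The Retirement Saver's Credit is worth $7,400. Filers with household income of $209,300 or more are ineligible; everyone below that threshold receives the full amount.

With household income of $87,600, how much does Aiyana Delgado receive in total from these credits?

$9,223

Health Coverage Credit: income exceeds $24,800 by $62,800, which is 42 full-or-partial $1,500 increments; reduction = 42 × $35 = $1,470, leaving $437.
Disability Support Credit: 22% of the $2,700 excess over $84,900 is $594; credit = $950 − $594 = $356.
Child Tax Credit: 3% of the $21,500 excess over $66,100 is $645; credit = $1,675 − $645 = $1,030.
Retirement Saver's Credit: $87,600 is below the $209,300 cutoff, so the full $7,400 applies.
Total: $437 + $356 + $1,030 + $7,400 = $9,223.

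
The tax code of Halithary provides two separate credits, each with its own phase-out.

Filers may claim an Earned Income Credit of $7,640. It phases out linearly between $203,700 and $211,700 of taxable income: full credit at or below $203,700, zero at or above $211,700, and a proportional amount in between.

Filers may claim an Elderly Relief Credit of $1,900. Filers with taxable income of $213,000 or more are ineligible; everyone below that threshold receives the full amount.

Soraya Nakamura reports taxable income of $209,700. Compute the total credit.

Earned Income Credit: $209,700 is $6,000 into a $8,000 phase-out range, leaving 2,000/8,000 of the credit: $7,640 × 2,000/8,000 = $1,910.
Elderly Relief Credit: $209,700 is below the $213,000 cutoff, so the full $1,900 applies.
Total: $1,910 + $1,900 = $3,810.

$3,810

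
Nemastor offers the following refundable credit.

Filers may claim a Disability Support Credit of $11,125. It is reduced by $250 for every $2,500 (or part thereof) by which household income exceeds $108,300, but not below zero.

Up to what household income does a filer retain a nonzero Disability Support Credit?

After 44 increments the reduction is 44 × $250 = $11,000, leaving $125; one more increment wipes it out. Increment 44 ends at excess 44 × $2,500 = $110,000, so the highest qualifying income is $108,300 + $110,000 = $218,300.

$218,300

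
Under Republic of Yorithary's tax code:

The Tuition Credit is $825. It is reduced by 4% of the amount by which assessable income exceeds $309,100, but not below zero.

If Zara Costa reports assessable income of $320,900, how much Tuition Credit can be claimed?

$353

Tuition Credit: 4% of the $11,800 excess over $309,100 is $472; credit = $825 − $472 = $353.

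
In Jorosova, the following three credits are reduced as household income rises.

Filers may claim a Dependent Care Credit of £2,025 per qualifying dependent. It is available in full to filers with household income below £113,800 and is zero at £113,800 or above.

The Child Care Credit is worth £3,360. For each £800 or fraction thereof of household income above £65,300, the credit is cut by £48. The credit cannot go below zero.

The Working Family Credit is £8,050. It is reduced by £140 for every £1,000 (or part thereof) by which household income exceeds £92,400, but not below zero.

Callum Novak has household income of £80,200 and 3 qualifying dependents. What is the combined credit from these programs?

Dependent Care Credit: base = 3 × £2,025 = £6,075. £80,200 is below the £113,800 cutoff, so the full £6,075 applies.
Child Care Credit: income exceeds £65,300 by £14,900, which is 19 full-or-partial £800 increments; reduction = 19 × £48 = £912, leaving £2,448.
Working Family Credit: £80,200 is at or below the £92,400 threshold, so the full £8,050 applies.
Total: £6,075 + £2,448 + £8,050 = £16,573.

£16,573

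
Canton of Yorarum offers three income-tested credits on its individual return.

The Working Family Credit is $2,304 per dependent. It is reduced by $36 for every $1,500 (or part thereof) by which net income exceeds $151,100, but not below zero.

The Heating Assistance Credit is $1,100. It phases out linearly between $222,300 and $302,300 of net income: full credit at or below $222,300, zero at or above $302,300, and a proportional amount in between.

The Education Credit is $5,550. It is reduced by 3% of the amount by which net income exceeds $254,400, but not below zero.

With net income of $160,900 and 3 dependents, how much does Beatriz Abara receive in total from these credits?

Working Family Credit: base = 3 × $2,304 = $6,912. income exceeds $151,100 by $9,800, which is 7 full-or-partial $1,500 increments; reduction = 7 × $36 = $252, leaving $6,660.
Heating Assistance Credit: $160,900 is at or below the $222,300 threshold, so the full $1,100 applies.
Education Credit: $160,900 is at or below the $254,400 threshold, so the full $5,550 applies.
Total: $6,660 + $1,100 + $5,550 = $13,310.

$13,310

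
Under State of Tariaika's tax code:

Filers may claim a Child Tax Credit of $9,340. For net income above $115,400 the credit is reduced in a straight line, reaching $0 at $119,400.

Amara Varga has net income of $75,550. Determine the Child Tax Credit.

Child Tax Credit: $75,550 is at or below the $115,400 threshold, so the full $9,340 applies.

$9,340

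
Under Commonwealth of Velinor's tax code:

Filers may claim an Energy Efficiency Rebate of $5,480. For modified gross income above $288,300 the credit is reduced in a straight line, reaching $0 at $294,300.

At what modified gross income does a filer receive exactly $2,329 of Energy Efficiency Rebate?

$2,329 is 2,329/5,480 of the full $5,480, so 3,151/5,480 of the $6,000 range has been used: income = $288,300 + $6,000 × 3,151/5,480 = $291,750.

$291,750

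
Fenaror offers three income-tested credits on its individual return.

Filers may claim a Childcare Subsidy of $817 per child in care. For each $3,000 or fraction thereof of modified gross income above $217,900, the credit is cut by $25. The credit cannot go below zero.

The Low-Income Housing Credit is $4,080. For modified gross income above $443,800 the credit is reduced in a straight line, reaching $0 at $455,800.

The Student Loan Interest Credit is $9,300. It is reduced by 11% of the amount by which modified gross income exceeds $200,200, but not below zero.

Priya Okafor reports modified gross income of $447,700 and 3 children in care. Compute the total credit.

$3,280

Childcare Subsidy: base = 3 × $817 = $2,451. income exceeds $217,900 by $229,800, which is 77 full-or-partial $3,000 increments; reduction = 77 × $25 = $1,925, leaving $526.
Low-Income Housing Credit: $447,700 is $3,900 into a $12,000 phase-out range, leaving 8,100/12,000 of the credit: $4,080 × 8,100/12,000 = $2,754.
Student Loan Interest Credit: 11% of the $247,500 excess over $200,200 is $27,225 ≥ base, so the credit is $0.
Total: $526 + $2,754 + $0 = $3,280.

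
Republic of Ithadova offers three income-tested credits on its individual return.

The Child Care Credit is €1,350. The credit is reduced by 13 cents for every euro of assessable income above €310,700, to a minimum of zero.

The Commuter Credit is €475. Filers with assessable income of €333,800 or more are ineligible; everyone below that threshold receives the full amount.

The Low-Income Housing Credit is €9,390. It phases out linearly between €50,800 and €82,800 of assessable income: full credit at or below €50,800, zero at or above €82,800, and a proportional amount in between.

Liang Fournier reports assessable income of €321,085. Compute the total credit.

Child Care Credit: 13% of the €10,385 excess over €310,700 is €1,350.05 ≥ base, so the credit is €0.
Commuter Credit: €321,085 is below the €333,800 cutoff, so the full €475 applies.
Low-Income Housing Credit: €321,085 is at or above €82,800, so the credit is €0.
Total: €0 + €475 + €0 = €475.

€475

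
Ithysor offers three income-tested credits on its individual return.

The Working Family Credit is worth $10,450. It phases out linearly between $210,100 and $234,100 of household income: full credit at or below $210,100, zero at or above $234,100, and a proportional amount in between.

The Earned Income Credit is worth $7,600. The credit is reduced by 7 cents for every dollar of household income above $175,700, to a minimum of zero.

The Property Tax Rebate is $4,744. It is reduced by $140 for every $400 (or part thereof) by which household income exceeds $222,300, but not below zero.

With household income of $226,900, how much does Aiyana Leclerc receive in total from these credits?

$10,215

Working Family Credit: $226,900 is $16,800 into a $24,000 phase-out range, leaving 7,200/24,000 of the credit: $10,450 × 7,200/24,000 = $3,135.
Earned Income Credit: 7% of the $51,200 excess over $175,700 is $3,584; credit = $7,600 − $3,584 = $4,016.
Property Tax Rebate: income exceeds $222,300 by $4,600, which is 12 full-or-partial $400 increments; reduction = 12 × $140 = $1,680, leaving $3,064.
Total: $3,135 + $4,016 + $3,064 = $10,215.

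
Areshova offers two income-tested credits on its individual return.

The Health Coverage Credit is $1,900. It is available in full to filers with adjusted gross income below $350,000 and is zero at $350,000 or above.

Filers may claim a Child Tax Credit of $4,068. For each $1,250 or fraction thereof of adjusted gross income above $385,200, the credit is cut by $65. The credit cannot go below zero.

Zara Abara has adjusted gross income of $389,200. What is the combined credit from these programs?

$3,808

Health Coverage Credit: $389,200 meets or exceeds the $350,000 cutoff, so the credit is $0.
Child Tax Credit: income exceeds $385,200 by $4,000, which is 4 full-or-partial $1,250 increments; reduction = 4 × $65 = $260, leaving $3,808.
Total: $0 + $3,808 = $3,808.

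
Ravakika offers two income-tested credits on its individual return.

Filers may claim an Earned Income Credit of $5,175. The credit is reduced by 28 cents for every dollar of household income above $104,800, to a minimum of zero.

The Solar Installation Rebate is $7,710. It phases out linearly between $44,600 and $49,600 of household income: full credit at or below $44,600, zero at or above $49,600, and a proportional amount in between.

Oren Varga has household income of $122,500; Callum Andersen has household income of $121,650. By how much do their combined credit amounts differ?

$238

Oren ($122,500): Earned Income Credit: 28% of the $17,700 excess over $104,800 is $4,956; credit = $5,175 − $4,956 = $219. Solar Installation Rebate: $122,500 is at or above $49,600, so the credit is $0. total $219 + $0 = $219
Callum ($121,650): Earned Income Credit: 28% of the $16,850 excess over $104,800 is $4,718; credit = $5,175 − $4,718 = $457. Solar Installation Rebate: $121,650 is at or above $49,600, so the credit is $0. total $457 + $0 = $457
Difference: |$219 − $457| = $238.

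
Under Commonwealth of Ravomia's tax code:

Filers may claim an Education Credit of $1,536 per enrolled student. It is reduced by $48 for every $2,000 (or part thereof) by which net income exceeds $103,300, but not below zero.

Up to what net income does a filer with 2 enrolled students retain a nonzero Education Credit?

Full credit = 2 × $1,536 = $3,072.
After 63 increments the reduction is 63 × $48 = $3,024, leaving $48; one more increment wipes it out. Increment 63 ends at excess 63 × $2,000 = $126,000, so the highest qualifying income is $103,300 + $126,000 = $229,300.

$229,300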